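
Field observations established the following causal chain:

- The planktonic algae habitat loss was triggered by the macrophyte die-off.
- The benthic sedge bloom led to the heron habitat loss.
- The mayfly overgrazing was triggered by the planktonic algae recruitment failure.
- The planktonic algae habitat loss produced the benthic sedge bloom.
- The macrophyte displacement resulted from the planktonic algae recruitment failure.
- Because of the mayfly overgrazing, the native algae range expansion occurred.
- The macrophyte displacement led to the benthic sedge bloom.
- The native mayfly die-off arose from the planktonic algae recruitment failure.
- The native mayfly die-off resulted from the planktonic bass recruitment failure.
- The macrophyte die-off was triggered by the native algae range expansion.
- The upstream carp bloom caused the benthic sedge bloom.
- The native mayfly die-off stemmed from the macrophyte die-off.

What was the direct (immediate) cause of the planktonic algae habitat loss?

Upstream contributors include the planktonic algae recruitment failure, the mayfly overgrazing, the native algae range expansion, but only the macrophyte die-off feeds directly into the planktonic algae habitat loss.

the macrophyte die-off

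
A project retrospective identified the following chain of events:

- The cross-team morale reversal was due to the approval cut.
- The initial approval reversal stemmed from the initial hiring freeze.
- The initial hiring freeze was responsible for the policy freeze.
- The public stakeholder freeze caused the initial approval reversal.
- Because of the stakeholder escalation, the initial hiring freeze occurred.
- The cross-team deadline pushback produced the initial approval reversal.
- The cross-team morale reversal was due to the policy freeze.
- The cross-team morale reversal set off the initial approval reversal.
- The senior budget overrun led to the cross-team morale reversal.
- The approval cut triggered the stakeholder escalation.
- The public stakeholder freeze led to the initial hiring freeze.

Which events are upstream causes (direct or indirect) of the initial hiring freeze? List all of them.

the approval cut, the public stakeholder freeze, the stakeholder escalation

Immediate causes of the initial hiring freeze: the public stakeholder freeze, the stakeholder escalation.
Further upstream: the approval cut.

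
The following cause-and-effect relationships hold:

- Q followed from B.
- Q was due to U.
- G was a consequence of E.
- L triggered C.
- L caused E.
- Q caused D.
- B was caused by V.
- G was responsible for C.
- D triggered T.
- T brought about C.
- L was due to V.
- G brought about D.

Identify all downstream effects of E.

Direct effects: G.
2 steps out: D, C.
3 steps out: T.
Not reachable from it: V, B, L, Q, U.

C, D, G, T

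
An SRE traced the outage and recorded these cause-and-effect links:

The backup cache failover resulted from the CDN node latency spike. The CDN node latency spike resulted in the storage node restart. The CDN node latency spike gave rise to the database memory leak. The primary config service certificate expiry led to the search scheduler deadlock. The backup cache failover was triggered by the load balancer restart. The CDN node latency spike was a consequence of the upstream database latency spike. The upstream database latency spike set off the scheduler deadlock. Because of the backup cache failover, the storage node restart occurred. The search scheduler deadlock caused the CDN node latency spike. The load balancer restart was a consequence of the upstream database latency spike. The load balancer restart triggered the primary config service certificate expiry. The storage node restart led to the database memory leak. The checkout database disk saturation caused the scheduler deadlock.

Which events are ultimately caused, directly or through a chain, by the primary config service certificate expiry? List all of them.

the CDN node latency spike, the backup cache failover, the database memory leak, the search scheduler deadlock, the storage node restart

Direct effects: the search scheduler deadlock.
2 steps out: the CDN node latency spike.
3 steps out: the backup cache failover, the storage node restart, the database memory leak.
Not reachable from it: the upstream database latency spike, the load balancer restart, the checkout database disk saturation, the scheduler deadlock.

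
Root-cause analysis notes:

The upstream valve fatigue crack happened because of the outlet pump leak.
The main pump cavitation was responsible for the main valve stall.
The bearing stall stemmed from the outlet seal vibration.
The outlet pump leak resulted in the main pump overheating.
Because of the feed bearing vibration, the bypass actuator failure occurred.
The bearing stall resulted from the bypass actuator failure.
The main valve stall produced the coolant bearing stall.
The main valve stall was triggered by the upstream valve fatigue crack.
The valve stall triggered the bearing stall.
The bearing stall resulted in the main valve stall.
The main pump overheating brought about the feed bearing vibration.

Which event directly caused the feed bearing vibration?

Upstream contributors include the outlet pump leak, but only the main pump overheating feeds directly into the feed bearing vibration.

the main pump overheating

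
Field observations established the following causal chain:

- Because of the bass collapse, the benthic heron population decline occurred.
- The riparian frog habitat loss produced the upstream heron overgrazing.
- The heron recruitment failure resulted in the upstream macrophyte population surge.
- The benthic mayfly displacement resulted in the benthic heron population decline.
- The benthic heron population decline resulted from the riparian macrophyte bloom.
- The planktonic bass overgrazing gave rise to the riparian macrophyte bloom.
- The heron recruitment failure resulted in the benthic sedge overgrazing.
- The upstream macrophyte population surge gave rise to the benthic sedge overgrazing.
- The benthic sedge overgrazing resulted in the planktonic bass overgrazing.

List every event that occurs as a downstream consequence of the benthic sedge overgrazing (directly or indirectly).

Direct effects: the planktonic bass overgrazing.
2 steps out: the riparian macrophyte bloom.
3 steps out: the benthic heron population decline.
Not reachable from it: the riparian frog habitat loss, the heron recruitment failure, the upstream heron overgrazing, the bass collapse, the upstream macrophyte population surge, the benthic mayfly displacement.

the benthic heron population decline, the planktonic bass overgrazing, the riparian macrophyte bloom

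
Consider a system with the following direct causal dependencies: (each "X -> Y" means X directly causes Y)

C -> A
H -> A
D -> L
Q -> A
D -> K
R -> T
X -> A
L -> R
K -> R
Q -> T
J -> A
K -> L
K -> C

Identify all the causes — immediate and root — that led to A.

C, D, H, J, K, Q, X

Immediate causes of A: Q, H, C, J, X.
Further upstream: D, K.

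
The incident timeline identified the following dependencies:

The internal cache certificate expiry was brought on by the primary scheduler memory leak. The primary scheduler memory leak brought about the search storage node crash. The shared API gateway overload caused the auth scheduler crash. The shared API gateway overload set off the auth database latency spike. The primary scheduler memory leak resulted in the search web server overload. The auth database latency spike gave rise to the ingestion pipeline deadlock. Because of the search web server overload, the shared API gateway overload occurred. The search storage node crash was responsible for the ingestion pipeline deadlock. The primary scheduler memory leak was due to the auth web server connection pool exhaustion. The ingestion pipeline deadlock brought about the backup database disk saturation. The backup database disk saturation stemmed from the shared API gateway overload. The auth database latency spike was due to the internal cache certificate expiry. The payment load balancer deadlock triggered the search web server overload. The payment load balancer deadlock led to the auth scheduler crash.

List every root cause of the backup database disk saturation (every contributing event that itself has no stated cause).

Tracing upstream from the backup database disk saturation: the backup database disk saturation ← the shared API gateway overload ← the search web server overload ← the primary scheduler memory leak ← the auth web server connection pool exhaustion.
A separate upstream branch: the backup database disk saturation ← the shared API gateway overload ← the search web server overload ← the payment load balancer deadlock.
Each of those chain origins has no stated cause.

the auth web server connection pool exhaustion, the payment load balancer deadlock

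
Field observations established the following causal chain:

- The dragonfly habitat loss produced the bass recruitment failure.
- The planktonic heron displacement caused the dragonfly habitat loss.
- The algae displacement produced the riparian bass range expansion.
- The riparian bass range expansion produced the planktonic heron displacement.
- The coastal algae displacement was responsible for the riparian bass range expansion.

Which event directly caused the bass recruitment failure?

Upstream contributors include the coastal algae displacement, the riparian bass range expansion, the planktonic heron displacement, the algae displacement, but only the dragonfly habitat loss feeds directly into the bass recruitment failure.

the dragonfly habitat loss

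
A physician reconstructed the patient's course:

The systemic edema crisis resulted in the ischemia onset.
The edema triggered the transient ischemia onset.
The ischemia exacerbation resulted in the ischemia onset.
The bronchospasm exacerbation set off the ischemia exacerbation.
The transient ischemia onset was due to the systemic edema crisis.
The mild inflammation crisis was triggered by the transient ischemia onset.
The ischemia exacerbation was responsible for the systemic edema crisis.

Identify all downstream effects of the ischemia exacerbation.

the ischemia onset, the mild inflammation crisis, the systemic edema crisis, the transient ischemia onset

Direct effects: the systemic edema crisis, the ischemia onset.
2 steps out: the transient ischemia onset.
3 steps out: the mild inflammation crisis.
Not reachable from it: the bronchospasm exacerbation, the edema.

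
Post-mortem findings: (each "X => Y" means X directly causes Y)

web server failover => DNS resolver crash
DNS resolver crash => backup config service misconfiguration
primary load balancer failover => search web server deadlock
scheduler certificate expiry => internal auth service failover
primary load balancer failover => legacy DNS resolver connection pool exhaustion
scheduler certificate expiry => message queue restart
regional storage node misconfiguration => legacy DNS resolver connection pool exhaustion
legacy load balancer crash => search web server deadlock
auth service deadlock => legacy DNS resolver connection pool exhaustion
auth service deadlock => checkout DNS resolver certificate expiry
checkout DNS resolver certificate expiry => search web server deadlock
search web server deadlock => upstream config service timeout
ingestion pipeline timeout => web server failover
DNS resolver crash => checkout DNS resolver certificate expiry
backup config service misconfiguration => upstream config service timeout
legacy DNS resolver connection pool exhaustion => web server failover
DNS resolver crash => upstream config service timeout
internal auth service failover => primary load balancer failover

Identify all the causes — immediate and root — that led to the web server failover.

the auth service deadlock, the ingestion pipeline timeout, the internal auth service failover, the legacy DNS resolver connection pool exhaustion, the primary load balancer failover, the regional storage node misconfiguration, the scheduler certificate expiry

Immediate causes of the web server failover: the ingestion pipeline timeout, the legacy DNS resolver connection pool exhaustion.
Further upstream: the regional storage node misconfiguration, the scheduler certificate expiry, the internal auth service failover, the primary load balancer failover, the auth service deadlock.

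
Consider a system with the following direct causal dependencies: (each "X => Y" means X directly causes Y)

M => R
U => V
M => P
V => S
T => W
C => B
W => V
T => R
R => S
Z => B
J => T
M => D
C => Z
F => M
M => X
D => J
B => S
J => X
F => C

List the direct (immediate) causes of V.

U, W

Upstream contributors include F, M, D, J, T, but only U, W feed directly into V.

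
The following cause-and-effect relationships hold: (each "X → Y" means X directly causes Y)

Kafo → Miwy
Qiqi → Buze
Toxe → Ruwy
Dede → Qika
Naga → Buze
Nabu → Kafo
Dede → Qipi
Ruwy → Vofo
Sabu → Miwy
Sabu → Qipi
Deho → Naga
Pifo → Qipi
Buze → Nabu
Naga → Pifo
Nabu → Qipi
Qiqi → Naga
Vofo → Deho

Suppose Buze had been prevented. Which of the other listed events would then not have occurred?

Kafo, Nabu

Downstream of Buze: Nabu, Kafo, Miwy, Qipi.
Of those, still caused via another path: Miwy, Qipi.
The remainder have no surviving cause.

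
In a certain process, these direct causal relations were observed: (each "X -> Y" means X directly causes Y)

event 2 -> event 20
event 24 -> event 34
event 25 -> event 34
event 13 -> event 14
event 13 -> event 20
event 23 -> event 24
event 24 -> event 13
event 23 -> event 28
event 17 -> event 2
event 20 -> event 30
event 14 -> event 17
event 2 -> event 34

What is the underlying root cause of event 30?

Tracing upstream from event 30: event 30 ← event 20 ← event 13 ← event 24 ← event 23.
Event 23 has no stated cause, so it is the root.

event 23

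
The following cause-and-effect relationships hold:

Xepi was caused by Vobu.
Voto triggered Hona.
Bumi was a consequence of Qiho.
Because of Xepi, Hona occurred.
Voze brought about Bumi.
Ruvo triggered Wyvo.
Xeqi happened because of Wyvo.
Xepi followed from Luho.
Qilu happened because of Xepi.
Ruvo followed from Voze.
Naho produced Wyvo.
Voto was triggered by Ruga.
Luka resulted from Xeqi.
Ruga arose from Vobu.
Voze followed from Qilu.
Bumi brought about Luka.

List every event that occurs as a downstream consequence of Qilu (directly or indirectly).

Bumi, Luka, Ruvo, Voze, Wyvo, Xeqi

Direct effects: Voze.
2 steps out: Bumi, Ruvo.
3 steps out: Wyvo, Luka.
4 steps out: Xeqi.
Not reachable from it: Vobu, Qiho, Ruga, Luho, Xepi, Naho, Voto, Hona.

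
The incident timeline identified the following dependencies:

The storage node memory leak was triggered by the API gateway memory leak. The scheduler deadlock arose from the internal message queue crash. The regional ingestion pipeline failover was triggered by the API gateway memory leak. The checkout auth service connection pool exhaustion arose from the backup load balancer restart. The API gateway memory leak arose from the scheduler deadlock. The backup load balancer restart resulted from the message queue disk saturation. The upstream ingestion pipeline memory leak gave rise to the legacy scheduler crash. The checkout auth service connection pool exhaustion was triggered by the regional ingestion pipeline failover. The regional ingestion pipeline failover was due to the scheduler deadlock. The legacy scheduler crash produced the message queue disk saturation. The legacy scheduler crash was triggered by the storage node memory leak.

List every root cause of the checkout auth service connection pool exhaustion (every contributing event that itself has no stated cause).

the internal message queue crash, the upstream ingestion pipeline memory leak

Tracing upstream from the checkout auth service connection pool exhaustion: the checkout auth service connection pool exhaustion ← the regional ingestion pipeline failover ← the scheduler deadlock ← the internal message queue crash.
A separate upstream branch: the checkout auth service connection pool exhaustion ← the backup load balancer restart ← the message queue disk saturation ← the legacy scheduler crash ← the upstream ingestion pipeline memory leak.
Each of those chain origins has no stated cause.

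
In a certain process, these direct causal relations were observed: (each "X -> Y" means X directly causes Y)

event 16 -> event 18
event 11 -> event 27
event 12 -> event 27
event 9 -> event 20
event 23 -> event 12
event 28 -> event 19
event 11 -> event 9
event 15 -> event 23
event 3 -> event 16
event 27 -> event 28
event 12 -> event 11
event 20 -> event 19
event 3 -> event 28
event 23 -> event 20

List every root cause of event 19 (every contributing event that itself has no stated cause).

Tracing upstream from event 19: event 19 ← event 20 ← event 23 ← event 15.
A separate upstream branch: event 19 ← event 28 ← event 3.
Each of those chain origins has no stated cause.

event 15, event 3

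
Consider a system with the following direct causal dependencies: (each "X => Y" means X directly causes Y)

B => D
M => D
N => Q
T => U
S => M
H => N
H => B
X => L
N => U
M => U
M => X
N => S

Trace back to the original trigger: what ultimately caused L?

H

Tracing upstream from L: L ← X ← M ← S ← N ← H.
H has no stated cause, so it is the root.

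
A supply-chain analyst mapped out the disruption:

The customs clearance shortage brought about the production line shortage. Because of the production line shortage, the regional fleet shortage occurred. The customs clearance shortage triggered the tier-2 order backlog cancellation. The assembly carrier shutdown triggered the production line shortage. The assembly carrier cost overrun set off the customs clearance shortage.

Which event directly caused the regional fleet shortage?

the production line shortage

Upstream contributors include the assembly carrier shutdown, the assembly carrier cost overrun, the customs clearance shortage, but only the production line shortage feeds directly into the regional fleet shortage.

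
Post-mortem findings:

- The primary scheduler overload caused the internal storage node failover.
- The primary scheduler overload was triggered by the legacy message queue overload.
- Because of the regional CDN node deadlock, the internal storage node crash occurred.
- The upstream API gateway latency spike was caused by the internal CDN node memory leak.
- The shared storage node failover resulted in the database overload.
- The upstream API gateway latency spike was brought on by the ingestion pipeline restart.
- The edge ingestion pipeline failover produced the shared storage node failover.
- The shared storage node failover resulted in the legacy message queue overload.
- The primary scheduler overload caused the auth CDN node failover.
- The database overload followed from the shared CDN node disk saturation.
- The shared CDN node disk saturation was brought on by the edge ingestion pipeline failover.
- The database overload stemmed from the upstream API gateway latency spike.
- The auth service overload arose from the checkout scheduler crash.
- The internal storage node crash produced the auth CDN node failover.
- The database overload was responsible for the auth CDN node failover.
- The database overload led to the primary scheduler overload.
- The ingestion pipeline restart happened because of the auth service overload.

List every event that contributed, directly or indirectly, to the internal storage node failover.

Immediate cause of the internal storage node failover: the primary scheduler overload.
Further upstream: the edge ingestion pipeline failover, the shared CDN node disk saturation, the internal CDN node memory leak, the checkout scheduler crash, the shared storage node failover, the auth service overload, the legacy message queue overload, the ingestion pipeline restart, the upstream API gateway latency spike, the database overload.

the auth service overload, the checkout scheduler crash, the database overload, the edge ingestion pipeline failover, the ingestion pipeline restart, the internal CDN node memory leak, the legacy message queue overload, the primary scheduler overload, the shared CDN node disk saturation, the shared storage node failover, the upstream API gateway latency spike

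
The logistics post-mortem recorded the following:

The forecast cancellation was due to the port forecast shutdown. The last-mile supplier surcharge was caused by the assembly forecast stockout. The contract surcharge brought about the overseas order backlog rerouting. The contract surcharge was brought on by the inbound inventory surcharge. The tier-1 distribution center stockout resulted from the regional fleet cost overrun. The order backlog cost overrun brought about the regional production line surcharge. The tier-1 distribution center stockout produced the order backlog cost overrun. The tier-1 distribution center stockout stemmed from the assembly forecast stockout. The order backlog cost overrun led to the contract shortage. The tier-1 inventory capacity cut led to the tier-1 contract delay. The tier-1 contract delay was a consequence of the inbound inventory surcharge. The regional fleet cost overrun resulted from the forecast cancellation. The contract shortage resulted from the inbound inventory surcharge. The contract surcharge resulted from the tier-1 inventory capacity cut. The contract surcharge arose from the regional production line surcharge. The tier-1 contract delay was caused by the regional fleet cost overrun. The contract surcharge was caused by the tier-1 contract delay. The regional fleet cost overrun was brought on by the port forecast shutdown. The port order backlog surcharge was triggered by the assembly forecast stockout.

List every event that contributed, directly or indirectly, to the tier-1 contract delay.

the forecast cancellation, the inbound inventory surcharge, the port forecast shutdown, the regional fleet cost overrun, the tier-1 inventory capacity cut

Immediate causes of the tier-1 contract delay: the regional fleet cost overrun, the tier-1 inventory capacity cut, the inbound inventory surcharge.
Further upstream: the port forecast shutdown, the forecast cancellation.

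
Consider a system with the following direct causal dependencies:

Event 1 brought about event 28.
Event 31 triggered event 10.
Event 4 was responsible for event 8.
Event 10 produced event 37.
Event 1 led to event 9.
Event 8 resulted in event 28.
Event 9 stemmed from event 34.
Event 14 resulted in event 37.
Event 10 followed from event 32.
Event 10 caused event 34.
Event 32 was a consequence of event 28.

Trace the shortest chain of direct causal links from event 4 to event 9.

event 4 → event 8
event 8 → event 28
event 28 → event 32
event 32 → event 10
event 10 → event 34
event 34 → event 9
Length: 6 steps.

event 4 → event 8 → event 28 → event 32 → event 10 → event 34 → event 9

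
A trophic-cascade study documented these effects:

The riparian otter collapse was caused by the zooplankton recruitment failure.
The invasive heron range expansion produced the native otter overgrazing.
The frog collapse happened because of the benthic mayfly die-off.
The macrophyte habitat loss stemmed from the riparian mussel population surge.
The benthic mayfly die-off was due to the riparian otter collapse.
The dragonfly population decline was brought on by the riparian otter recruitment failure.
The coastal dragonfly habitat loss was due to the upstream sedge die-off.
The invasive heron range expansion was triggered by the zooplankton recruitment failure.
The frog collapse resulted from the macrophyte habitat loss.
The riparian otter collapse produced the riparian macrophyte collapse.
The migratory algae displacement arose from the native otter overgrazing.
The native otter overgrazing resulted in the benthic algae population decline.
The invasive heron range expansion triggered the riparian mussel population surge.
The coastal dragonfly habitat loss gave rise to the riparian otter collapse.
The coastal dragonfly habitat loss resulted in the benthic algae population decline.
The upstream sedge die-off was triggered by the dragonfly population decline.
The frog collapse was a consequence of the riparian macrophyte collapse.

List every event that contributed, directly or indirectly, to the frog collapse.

the benthic mayfly die-off, the coastal dragonfly habitat loss, the dragonfly population decline, the invasive heron range expansion, the macrophyte habitat loss, the riparian macrophyte collapse, the riparian mussel population surge, the riparian otter collapse, the riparian otter recruitment failure, the upstream sedge die-off, the zooplankton recruitment failure

Immediate causes of the frog collapse: the macrophyte habitat loss, the benthic mayfly die-off, the riparian macrophyte collapse.
Further upstream: the zooplankton recruitment failure, the invasive heron range expansion, the riparian otter recruitment failure, the riparian mussel population surge, the dragonfly population decline, the upstream sedge die-off, the coastal dragonfly habitat loss, the riparian otter collapse.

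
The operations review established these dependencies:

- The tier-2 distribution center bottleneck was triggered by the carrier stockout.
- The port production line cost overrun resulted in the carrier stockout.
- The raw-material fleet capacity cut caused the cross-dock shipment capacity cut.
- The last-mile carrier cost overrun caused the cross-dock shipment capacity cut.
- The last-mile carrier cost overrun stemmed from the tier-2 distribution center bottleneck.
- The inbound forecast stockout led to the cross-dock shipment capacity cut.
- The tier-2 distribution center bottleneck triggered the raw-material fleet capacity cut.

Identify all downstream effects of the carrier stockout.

Direct effects: the tier-2 distribution center bottleneck.
2 steps out: the raw-material fleet capacity cut, the last-mile carrier cost overrun.
3 steps out: the cross-dock shipment capacity cut.
Not reachable from it: the port production line cost overrun, the inbound forecast stockout.

the cross-dock shipment capacity cut, the last-mile carrier cost overrun, the raw-material fleet capacity cut, the tier-2 distribution center bottleneck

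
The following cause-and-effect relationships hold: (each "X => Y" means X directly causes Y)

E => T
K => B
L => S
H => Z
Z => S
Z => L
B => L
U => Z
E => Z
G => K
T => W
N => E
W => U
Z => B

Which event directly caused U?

Upstream contributors include N, E, T, but only W feeds directly into U.

W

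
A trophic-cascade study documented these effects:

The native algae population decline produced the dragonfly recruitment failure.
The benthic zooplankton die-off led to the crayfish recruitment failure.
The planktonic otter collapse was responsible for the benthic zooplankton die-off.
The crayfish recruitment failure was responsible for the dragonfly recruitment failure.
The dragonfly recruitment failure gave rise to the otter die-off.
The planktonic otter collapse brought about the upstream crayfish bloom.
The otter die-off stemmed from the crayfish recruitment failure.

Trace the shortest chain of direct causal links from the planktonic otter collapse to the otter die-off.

the planktonic otter collapse → the benthic zooplankton die-off
the benthic zooplankton die-off → the crayfish recruitment failure
the crayfish recruitment failure → the otter die-off
Length: 3 steps.

the planktonic otter collapse → the benthic zooplankton die-off → the crayfish recruitment failure → the otter die-off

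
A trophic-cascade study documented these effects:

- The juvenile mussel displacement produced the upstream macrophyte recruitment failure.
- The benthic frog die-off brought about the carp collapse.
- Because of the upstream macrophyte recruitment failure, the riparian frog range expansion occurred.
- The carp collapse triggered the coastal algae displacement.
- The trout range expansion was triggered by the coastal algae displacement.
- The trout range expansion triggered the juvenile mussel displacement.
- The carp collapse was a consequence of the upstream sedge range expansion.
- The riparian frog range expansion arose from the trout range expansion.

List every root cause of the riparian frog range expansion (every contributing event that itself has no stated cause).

the benthic frog die-off, the upstream sedge range expansion

Tracing upstream from the riparian frog range expansion: the riparian frog range expansion ← the trout range expansion ← the coastal algae displacement ← the carp collapse ← the upstream sedge range expansion.
A separate upstream branch: the riparian frog range expansion ← the trout range expansion ← the coastal algae displacement ← the carp collapse ← the benthic frog die-off.
Each of those chain origins has no stated cause.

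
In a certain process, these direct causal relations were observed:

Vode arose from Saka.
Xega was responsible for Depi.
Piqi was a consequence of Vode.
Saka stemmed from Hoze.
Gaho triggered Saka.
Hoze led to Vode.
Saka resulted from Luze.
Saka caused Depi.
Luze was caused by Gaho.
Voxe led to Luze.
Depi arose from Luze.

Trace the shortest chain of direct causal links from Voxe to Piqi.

Voxe → Luze → Saka → Vode → Piqi

Voxe → Luze
Luze → Saka
Saka → Vode
Vode → Piqi
Length: 4 steps.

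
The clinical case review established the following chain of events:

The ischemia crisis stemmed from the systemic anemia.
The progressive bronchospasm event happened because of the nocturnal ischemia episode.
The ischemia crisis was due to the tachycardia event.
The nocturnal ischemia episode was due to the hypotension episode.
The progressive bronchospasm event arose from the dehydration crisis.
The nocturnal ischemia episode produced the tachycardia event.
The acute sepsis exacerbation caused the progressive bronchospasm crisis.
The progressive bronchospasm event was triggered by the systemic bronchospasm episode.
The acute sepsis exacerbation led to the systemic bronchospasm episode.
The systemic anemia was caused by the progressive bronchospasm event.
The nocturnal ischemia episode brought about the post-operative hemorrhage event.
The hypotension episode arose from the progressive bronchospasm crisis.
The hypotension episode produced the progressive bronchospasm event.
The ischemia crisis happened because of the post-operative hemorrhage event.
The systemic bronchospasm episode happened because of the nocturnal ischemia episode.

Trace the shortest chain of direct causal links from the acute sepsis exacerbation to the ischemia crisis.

the acute sepsis exacerbation → the systemic bronchospasm episode
the systemic bronchospasm episode → the progressive bronchospasm event
the progressive bronchospasm event → the systemic anemia
the systemic anemia → the ischemia crisis
Length: 4 steps.

the acute sepsis exacerbation → the systemic bronchospasm episode → the progressive bronchospasm event → the systemic anemia → the ischemia crisis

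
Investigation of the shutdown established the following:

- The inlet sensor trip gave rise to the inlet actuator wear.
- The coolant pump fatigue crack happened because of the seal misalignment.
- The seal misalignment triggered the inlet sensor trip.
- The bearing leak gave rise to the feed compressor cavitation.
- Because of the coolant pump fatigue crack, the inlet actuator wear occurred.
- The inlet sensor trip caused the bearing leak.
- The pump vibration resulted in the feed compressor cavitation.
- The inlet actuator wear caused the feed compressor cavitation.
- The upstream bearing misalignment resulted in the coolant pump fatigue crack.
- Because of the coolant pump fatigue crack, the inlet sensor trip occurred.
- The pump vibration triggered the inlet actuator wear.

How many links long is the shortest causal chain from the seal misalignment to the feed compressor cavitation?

3

Shortest chain: the seal misalignment → the coolant pump fatigue crack → the inlet actuator wear → the feed compressor cavitation.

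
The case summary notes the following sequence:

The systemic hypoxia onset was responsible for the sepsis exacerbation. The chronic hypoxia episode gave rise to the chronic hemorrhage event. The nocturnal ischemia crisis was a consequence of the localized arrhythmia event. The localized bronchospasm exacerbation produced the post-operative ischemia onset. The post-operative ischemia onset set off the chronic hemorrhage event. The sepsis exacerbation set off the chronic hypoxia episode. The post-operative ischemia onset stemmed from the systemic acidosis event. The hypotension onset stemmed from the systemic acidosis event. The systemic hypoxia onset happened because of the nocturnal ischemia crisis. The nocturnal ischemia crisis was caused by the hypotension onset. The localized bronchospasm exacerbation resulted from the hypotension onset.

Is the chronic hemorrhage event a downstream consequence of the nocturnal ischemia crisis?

There is a causal chain: the nocturnal ischemia crisis → the systemic hypoxia onset → the sepsis exacerbation → the chronic hypoxia episode → the chronic hemorrhage event.

Yes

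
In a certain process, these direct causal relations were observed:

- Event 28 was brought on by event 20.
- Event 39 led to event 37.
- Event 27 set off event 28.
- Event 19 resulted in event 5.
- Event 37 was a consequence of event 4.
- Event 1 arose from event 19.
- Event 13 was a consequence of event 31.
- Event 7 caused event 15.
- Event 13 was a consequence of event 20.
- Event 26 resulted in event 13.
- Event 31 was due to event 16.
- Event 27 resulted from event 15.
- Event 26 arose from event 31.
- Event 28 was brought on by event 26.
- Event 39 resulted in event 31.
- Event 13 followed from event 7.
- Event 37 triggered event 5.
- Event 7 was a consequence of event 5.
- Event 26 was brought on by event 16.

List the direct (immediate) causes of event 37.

event 39, event 4 → event 37 with nothing further upstream stated.

event 39, event 4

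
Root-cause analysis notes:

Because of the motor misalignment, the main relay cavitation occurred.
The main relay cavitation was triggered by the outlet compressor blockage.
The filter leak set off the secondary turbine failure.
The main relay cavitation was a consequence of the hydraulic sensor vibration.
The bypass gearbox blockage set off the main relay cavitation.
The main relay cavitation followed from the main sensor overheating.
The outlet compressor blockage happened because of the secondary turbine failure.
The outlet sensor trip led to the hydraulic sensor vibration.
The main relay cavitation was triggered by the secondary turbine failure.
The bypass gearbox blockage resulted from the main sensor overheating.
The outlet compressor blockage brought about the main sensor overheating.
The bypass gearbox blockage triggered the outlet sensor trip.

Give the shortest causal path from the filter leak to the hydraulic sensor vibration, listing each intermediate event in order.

the filter leak → the secondary turbine failure
the secondary turbine failure → the outlet compressor blockage
the outlet compressor blockage → the main sensor overheating
the main sensor overheating → the bypass gearbox blockage
the bypass gearbox blockage → the outlet sensor trip
the outlet sensor trip → the hydraulic sensor vibration
Length: 6 steps.

the filter leak → the secondary turbine failure → the outlet compressor blockage → the main sensor overheating → the bypass gearbox blockage → the outlet sensor trip → the hydraulic sensor vibration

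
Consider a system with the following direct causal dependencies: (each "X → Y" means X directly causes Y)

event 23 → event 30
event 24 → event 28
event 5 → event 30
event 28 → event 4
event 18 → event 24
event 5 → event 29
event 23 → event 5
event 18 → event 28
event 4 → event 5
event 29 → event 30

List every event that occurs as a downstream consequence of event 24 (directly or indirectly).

Direct effects: event 28.
2 steps out: event 4.
3 steps out: event 5.
4 steps out: event 29, event 30.
Not reachable from it: event 23, event 18.

event 28, event 29, event 30, event 4, event 5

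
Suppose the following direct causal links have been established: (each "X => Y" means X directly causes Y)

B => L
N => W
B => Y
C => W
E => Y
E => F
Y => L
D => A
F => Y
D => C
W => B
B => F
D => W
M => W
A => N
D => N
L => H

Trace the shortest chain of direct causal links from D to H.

D → W
W → B
B → L
L → H
Length: 4 steps.

D → W → B → L → H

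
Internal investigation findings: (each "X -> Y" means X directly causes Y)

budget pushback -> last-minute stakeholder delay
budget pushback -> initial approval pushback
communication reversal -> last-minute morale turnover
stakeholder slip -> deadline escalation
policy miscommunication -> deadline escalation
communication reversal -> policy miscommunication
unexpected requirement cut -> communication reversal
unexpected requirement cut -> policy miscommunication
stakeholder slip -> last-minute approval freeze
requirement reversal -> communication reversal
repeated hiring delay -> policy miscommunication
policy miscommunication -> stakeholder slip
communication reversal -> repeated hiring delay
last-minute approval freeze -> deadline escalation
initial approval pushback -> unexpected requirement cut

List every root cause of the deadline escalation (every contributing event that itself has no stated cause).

Tracing upstream from the deadline escalation: the deadline escalation ← the policy miscommunication ← the communication reversal ← the requirement reversal.
A separate upstream branch: the deadline escalation ← the policy miscommunication ← the unexpected requirement cut ← the initial approval pushback ← the budget pushback.
Each of those chain origins has no stated cause.

the budget pushback, the requirement reversal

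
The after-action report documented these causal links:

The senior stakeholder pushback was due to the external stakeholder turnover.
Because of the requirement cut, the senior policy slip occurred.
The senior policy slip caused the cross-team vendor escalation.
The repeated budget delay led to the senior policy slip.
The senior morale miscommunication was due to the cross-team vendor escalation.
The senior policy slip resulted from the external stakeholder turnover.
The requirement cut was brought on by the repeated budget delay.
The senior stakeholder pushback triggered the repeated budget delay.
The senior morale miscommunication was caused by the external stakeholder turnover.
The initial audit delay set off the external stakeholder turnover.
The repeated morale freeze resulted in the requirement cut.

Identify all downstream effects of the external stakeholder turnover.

Direct effects: the senior stakeholder pushback, the senior policy slip, the senior morale miscommunication.
2 steps out: the repeated budget delay, the cross-team vendor escalation.
3 steps out: the requirement cut.
Not reachable from it: the initial audit delay, the repeated morale freeze.

the cross-team vendor escalation, the repeated budget delay, the requirement cut, the senior morale miscommunication, the senior policy slip, the senior stakeholder pushback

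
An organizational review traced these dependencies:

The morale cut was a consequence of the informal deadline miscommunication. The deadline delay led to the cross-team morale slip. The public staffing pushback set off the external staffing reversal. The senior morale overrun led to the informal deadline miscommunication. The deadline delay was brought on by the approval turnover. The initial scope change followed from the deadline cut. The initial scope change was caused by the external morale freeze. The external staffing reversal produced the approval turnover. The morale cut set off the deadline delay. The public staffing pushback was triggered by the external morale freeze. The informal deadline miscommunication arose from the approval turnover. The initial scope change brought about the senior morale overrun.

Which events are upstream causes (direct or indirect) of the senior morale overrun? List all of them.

the deadline cut, the external morale freeze, the initial scope change

Immediate cause of the senior morale overrun: the initial scope change.
Further upstream: the external morale freeze, the deadline cut.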